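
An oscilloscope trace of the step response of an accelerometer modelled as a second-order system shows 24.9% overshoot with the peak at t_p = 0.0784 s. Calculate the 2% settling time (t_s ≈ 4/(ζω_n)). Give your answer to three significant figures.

The overshoot fixes ζ = −ln(OS)/√(π²+ln²(OS)) = 0.405.
From t_p = π/ω_d, ω_d = π/0.0784 = 40.1 rad/s, so ω_n = ω_d/√(1−ζ²) = 43.8 rad/s.
t_s ≈ 4/(ζω_n) = 4/(0.405·43.8) = 0.226 s.

t_s ≈ 0.226 s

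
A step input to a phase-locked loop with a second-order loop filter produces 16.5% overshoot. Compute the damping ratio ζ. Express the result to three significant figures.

ζ ≈ 0.498

Inverting the overshoot relation: ζ = |ln 0.165|/√(π² + ln²0.165) = 0.498.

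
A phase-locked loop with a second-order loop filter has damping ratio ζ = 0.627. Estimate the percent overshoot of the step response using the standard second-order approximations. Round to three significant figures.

%OS ≈ 7.98%

For an underdamped second-order system, %OS = 100·exp(−πζ/√(1−ζ²)).
πζ/√(1−ζ²) = π·0.627/√(1−0.393) = 2.529, so %OS = 100·e^(−2.529) = 7.98%.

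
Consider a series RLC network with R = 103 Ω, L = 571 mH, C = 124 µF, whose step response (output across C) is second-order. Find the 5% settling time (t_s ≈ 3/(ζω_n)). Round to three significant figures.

For a series RLC circuit (capacitor voltage as output), ω_n = 1/√(LC) = 1/√(571 mH · 124 µF) = 119 rad/s.
ζ = (R/2)·√(C/L) = (103/2)·√(124 µF/571 mH) = 0.759.
t_s ≈ 3/(ζω_n) = 0.0333 s.

t_s ≈ 0.0333 s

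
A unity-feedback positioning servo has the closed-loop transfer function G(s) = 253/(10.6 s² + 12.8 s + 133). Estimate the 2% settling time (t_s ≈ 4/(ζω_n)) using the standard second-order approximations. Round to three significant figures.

Dividing through by 10.6: denominator becomes s² + 1.208 s + 12.55.
So ω_n = √12.55 = 3.54 rad/s and ζ = 1.208/(2·3.54) = 0.170.
t_s ≈ 4/(ζω_n) = 6.62 s.

t_s ≈ 6.62 s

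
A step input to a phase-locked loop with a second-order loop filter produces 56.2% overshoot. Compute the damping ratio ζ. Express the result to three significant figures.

ζ ≈ 0.180

Inverting the overshoot relation: ζ = |ln 0.562|/√(π² + ln²0.562) = 0.180.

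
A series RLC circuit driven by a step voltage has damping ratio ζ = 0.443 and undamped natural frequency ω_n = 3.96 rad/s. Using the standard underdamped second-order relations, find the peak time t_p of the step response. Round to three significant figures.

The damped frequency is ω_d = ω_n√(1−ζ²) = 3.96·√(1−0.196) = 3.55 rad/s.
Peak time t_p = π/ω_d = π/3.55 = 0.885 s.

t_p ≈ 0.885 s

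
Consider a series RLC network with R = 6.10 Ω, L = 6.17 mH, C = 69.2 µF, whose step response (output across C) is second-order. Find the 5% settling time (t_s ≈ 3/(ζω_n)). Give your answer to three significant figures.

For a series RLC circuit (capacitor voltage as output), ω_n = 1/√(LC) = 1/√(6.17 mH · 69.2 µF) = 1530 rad/s.
ζ = (R/2)·√(C/L) = (6.10/2)·√(69.2 µF/6.17 mH) = 0.323.
t_s ≈ 3/(ζω_n) = 0.00607 s.

t_s ≈ 0.00607 s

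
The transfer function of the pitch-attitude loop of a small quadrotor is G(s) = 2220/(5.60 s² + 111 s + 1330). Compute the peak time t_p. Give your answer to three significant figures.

t_p ≈ 0.266 s

Dividing through by 5.60: denominator becomes s² + 19.82 s + 237.5.
So ω_n = √237.5 = 15.4 rad/s and ζ = 19.82/(2·15.4) = 0.643.
ω_d = ω_n√(1−ζ²) = 11.8 rad/s. t_p = π/ω_d = 0.266 s.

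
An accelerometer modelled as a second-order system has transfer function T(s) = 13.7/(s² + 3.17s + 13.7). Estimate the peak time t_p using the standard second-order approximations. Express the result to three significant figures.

t_p ≈ 0.939 s

Matching coefficients with s² + 2ζω_n s + ω_n² gives ω_n² = 13.7 ⇒ ω_n = 3.70 rad/s, and ζ = 3.17/(2ω_n) = 0.428.
ω_d = ω_n√(1−ζ²) = 3.34 rad/s. Then t_p = π/ω_d = 0.939 s.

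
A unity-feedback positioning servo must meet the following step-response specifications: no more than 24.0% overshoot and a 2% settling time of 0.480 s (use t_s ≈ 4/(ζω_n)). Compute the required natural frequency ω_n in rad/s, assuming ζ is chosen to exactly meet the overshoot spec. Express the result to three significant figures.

From %OS = 100·exp(−πζ/√(1−ζ²)), invert to get ζ = −ln(OS)/√(π² + ln²(OS)) with OS = 0.240.
−ln 0.240 = 1.427, so ζ = 1.427/√(π² + 2.037) = 0.414.
Then ω_n = 4/(ζ t_s) = 4/(0.414 × 0.480) = 20.1 rad/s.

ω_n ≈ 20.1 rad/s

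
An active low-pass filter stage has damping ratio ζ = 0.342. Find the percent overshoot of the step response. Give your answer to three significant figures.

For an underdamped second-order system, %OS = 100·exp(−πζ/√(1−ζ²)).
πζ/√(1−ζ²) = π·0.342/√(1−0.117) = 1.143, so %OS = 100·e^(−1.143) = 31.9%.

%OS ≈ 31.9%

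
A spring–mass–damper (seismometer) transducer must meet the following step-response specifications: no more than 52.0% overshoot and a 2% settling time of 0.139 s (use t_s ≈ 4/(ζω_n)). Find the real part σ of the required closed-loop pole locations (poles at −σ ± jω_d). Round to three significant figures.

The settling-time spec alone fixes σ = ζω_n = 4/t_s = 4/0.139 = 28.8.
(Overshoot then fixes ζ = 0.204 and hence ω_d = σ·√(1−ζ²)/ζ = 138 rad/s.)

σ ≈ 28.8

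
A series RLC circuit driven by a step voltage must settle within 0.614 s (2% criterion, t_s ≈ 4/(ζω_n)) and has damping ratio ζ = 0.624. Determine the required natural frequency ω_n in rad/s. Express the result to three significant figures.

ω_n ≈ 10.4 rad/s

Rearranging t_s ≈ 4/(ζω_n) gives ω_n = 4/(ζ·t_s) = 4/(0.624 × 0.614) = 10.4 rad/s.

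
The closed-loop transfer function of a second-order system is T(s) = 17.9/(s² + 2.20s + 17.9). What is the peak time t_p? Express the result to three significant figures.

t_p ≈ 0.769 s

Matching coefficients with s² + 2ζω_n s + ω_n² gives ω_n² = 17.9 ⇒ ω_n = 4.23 rad/s, and ζ = 2.20/(2ω_n) = 0.260.
ω_d = ω_n√(1−ζ²) = 4.09 rad/s. Then t_p = π/ω_d = 0.769 s.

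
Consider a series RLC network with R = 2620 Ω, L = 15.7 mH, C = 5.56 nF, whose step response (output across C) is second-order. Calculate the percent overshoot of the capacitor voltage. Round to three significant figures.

%OS ≈ 2.00%

For a series RLC circuit (capacitor voltage as output), ω_n = 1/√(LC) = 1/√(15.7 mH · 5.56 nF) = 107000 rad/s.
ζ = (R/2)·√(C/L) = (2620/2)·√(5.56 nF/15.7 mH) = 0.780.
%OS = 100 e^{−πζ/√(1−ζ²)} with ζ = 0.780 gives 2.00%.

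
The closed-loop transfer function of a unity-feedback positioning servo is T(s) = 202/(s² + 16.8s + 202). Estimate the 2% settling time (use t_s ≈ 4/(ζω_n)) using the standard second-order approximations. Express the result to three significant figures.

t_s ≈ 0.476 s

Comparing the denominator to s² + 2ζω_n s + ω_n²: ω_n = √202 = 14.2 rad/s, and 2ζω_n = 16.8 so ζ = 16.8/(2·14.2) = 0.591.
t_s ≈ 4/(ζω_n) = 4/(0.591·14.2) = 0.476 s.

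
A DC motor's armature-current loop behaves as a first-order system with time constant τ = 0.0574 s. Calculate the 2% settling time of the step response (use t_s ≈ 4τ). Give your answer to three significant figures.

t_s ≈ 0.230 s

t_s ≈ 4τ = 0.230 s.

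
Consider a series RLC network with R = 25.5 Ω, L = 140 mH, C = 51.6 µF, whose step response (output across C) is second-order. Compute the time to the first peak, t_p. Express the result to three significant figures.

For a series RLC circuit (capacitor voltage as output), ω_n = 1/√(LC) = 1/√(140 mH · 51.6 µF) = 372 rad/s.
ζ = (R/2)·√(C/L) = (25.5/2)·√(51.6 µF/140 mH) = 0.245.
ω_d = ω_n√(1−ζ²) = 361 rad/s. t_p = π/ω_d = 0.00871 s.

t_p ≈ 0.00871 s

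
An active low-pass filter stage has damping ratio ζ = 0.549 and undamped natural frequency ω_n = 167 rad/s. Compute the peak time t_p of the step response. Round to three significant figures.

t_p ≈ 0.0225 s

The damped frequency is ω_d = ω_n√(1−ζ²) = 167·√(1−0.301) = 140 rad/s.
Peak time t_p = π/ω_d = π/140 = 0.0225 s.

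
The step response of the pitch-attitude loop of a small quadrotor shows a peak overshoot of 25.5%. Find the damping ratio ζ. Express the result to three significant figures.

Inverting the overshoot relation: ζ = |ln 0.255|/√(π² + ln²0.255) = 0.399.

ζ ≈ 0.399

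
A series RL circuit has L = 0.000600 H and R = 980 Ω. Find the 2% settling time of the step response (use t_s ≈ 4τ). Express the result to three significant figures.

t_s ≈ 0.00000245 s

τ = L/R = 0.000600/980 = 0.000000612 s.
t_s ≈ 4τ = 0.00000245 s.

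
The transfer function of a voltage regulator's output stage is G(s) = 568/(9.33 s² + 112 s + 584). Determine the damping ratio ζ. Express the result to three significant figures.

ζ ≈ 0.759

Dividing through by 9.33: denominator becomes s² + 12.00 s + 62.59.
So ω_n = √62.59 = 7.91 rad/s and ζ = 12.00/(2·7.91) = 0.759.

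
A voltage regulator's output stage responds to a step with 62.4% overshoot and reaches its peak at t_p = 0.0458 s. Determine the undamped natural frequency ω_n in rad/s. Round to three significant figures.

The overshoot fixes ζ = −ln(OS)/√(π²+ln²(OS)) = 0.148.
From t_p = π/ω_d, ω_d = π/0.0458 = 68.6 rad/s, so ω_n = ω_d/√(1−ζ²) = 69.4 rad/s.

ω_n ≈ 69.4 rad/s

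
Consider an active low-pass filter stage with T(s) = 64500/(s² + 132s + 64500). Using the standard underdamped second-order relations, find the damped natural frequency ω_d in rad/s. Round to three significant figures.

Comparing the denominator to s² + 2ζω_n s + ω_n²: ω_n = √64500 = 254 rad/s, and 2ζω_n = 132 so ζ = 132/(2·254) = 0.260.
ω_d = ω_n√(1−ζ²) = 245 rad/s.

ω_d ≈ 245 rad/s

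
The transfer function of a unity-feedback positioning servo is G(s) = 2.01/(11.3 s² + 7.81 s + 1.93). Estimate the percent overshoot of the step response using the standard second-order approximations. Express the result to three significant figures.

%OS ≈ 0.831%

Dividing through by 11.3: denominator becomes s² + 0.6912 s + 0.1708.
So ω_n = √0.1708 = 0.413 rad/s and ζ = 0.6912/(2·0.413) = 0.836.
%OS = 100·exp(−πζ/√(1−ζ²)) = 0.831%.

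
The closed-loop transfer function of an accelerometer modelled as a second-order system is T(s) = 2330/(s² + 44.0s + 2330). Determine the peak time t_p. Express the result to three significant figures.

t_p ≈ 0.0731 s

Matching coefficients with s² + 2ζω_n s + ω_n² gives ω_n² = 2330 ⇒ ω_n = 48.3 rad/s, and ζ = 44.0/(2ω_n) = 0.456.
ω_d = ω_n√(1−ζ²) = 43.0 rad/s. Then t_p = π/ω_d = 0.0731 s.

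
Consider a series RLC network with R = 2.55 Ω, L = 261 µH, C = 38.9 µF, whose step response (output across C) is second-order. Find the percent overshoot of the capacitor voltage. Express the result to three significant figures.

%OS ≈ 16.9%

For a series RLC circuit (capacitor voltage as output), ω_n = 1/√(LC) = 1/√(261 µH · 38.9 µF) = 9920 rad/s.
ζ = (R/2)·√(C/L) = (2.55/2)·√(38.9 µF/261 µH) = 0.492.
%OS = 100·exp(−πζ/√(1−ζ²)) = 16.9%.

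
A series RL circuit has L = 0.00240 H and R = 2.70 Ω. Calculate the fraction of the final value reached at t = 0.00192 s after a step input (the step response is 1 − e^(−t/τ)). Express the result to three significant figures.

τ = L/R = 0.00240/2.70 = 0.000889 s.
y(t)/y_∞ = 1 − e^(−t/τ) = 1 − e^(−0.00192/0.000889) = 1 − e^(−2.16) = 0.885.

y/y_∞ ≈ 0.885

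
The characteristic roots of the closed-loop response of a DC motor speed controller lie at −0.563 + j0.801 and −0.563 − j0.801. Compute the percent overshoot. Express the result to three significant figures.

%OS ≈ 11.0%

With σ = 0.563, ω_d = 0.801: ω_n = √(σ²+ω_d²) = 0.979 rad/s, ζ = σ/ω_n = 0.575.
Overshoot: exp(−π·0.575/√(1−0.575²)) = 0.110, i.e. 11.0%.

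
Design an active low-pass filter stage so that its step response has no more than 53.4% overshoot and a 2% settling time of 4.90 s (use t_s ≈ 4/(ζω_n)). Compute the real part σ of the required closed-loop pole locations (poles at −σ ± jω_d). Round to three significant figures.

σ ≈ 0.816

The settling-time spec alone fixes σ = ζω_n = 4/t_s = 4/4.90 = 0.816.
(Overshoot then fixes ζ = 0.196 and hence ω_d = σ·√(1−ζ²)/ζ = 4.09 rad/s.)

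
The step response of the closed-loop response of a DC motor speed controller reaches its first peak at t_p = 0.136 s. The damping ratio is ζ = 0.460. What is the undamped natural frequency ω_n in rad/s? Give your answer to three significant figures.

Peak time t_p = π/ω_d, so ω_d = π/t_p = π/0.136 = 23.1 rad/s.
ω_n = ω_d/√(1−ζ²) = 23.1/√0.788 = 26.0 rad/s.

ω_n ≈ 26.0 rad/s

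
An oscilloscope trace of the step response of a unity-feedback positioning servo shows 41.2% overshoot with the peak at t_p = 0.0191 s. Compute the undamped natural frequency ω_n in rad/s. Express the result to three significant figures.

The overshoot fixes ζ = −ln(OS)/√(π²+ln²(OS)) = 0.272.
t_p = π/ω_d ⇒ ω_d = 164 rad/s; then ω_n = ω_d/√(1−ζ²) = 171 rad/s.

ω_n ≈ 171 rad/s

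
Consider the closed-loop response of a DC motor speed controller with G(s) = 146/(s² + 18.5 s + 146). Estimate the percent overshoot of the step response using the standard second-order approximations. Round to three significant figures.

Matching coefficients with s² + 2ζω_n s + ω_n² gives ω_n² = 146 ⇒ ω_n = 12.1 rad/s, and ζ = 18.5/(2ω_n) = 0.766.
%OS = 100 e^{−πζ/√(1−ζ²)} with ζ = 0.766 gives 2.38%.

%OS ≈ 2.38%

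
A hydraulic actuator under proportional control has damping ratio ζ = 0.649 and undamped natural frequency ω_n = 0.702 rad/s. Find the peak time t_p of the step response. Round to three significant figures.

t_p ≈ 5.88 s

The damped frequency is ω_d = ω_n√(1−ζ²) = 0.702·√(1−0.421) = 0.534 rad/s.
Peak time t_p = π/ω_d = π/0.534 = 5.88 s.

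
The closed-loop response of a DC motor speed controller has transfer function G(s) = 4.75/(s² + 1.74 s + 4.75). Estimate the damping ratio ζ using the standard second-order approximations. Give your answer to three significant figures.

ζ ≈ 0.399

ω_n = √4.75 = 2.18 rad/s; ζ = 1.74/(2·2.18) = 0.399.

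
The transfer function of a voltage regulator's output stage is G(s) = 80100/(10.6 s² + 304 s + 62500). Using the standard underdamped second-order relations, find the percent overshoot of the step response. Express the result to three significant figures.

%OS ≈ 55.0%

Dividing through by 10.6: denominator becomes s² + 28.68 s + 5896.
So ω_n = √5896 = 76.8 rad/s and ζ = 28.68/(2·76.8) = 0.187.
%OS = 100 e^{−πζ/√(1−ζ²)} with ζ = 0.187 gives 55.0%.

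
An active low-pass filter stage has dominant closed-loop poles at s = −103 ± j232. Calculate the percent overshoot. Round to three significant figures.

The poles are at −σ ± jω_d with σ = 103 and ω_d = 232, so ω_n = √(σ²+ω_d²) = 254 rad/s and ζ = σ/ω_n = 0.406.
%OS = 100·exp(−πζ/√(1−ζ²)) = 24.8%.

%OS ≈ 24.8%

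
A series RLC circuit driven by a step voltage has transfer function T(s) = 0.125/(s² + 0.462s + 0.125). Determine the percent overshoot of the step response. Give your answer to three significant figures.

Matching coefficients with s² + 2ζω_n s + ω_n² gives ω_n² = 0.125 ⇒ ω_n = 0.354 rad/s, and ζ = 0.462/(2ω_n) = 0.653.
%OS = 100·exp(−πζ/√(1−ζ²)) = 6.64%.

%OS ≈ 6.64%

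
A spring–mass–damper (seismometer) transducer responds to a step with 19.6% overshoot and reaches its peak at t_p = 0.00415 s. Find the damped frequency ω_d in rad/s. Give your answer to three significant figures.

t_p = π/ω_d, so ω_d = π/0.00415 = 757 rad/s.

ω_d ≈ 757 rad/s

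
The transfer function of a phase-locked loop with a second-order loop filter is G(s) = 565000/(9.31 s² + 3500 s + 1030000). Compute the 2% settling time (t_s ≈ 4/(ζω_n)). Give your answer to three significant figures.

t_s ≈ 0.0213 s

Dividing through by 9.31: denominator becomes s² + 375.9 s + 110600.
So ω_n = √110600 = 333 rad/s and ζ = 375.9/(2·333) = 0.565.
t_s ≈ 4/(ζω_n) = 0.0213 s.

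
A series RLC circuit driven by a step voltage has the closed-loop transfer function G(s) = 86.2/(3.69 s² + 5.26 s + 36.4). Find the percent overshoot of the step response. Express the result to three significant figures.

%OS ≈ 48.1%

Dividing through by 3.69: denominator becomes s² + 1.425 s + 9.864.
So ω_n = √9.864 = 3.14 rad/s and ζ = 1.425/(2·3.14) = 0.227.
%OS = 100 e^{−πζ/√(1−ζ²)} with ζ = 0.227 gives 48.1%.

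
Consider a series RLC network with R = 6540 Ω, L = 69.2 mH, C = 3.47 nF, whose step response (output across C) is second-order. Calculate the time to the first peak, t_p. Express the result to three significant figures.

For a series RLC circuit (capacitor voltage as output), ω_n = 1/√(LC) = 1/√(69.2 mH · 3.47 nF) = 64500 rad/s.
ζ = (R/2)·√(C/L) = (6540/2)·√(3.47 nF/69.2 mH) = 0.732.
ω_d = 64500·√(1 − 0.732²) = 43900 rad/s. t_p = π/ω_d = 0.0000715 s.

t_p ≈ 0.0000715 s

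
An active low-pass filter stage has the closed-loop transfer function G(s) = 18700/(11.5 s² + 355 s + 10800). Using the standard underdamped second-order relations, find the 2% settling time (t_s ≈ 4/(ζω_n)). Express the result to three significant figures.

Dividing through by 11.5: denominator becomes s² + 30.87 s + 939.1.
So ω_n = √939.1 = 30.6 rad/s and ζ = 30.87/(2·30.6) = 0.504.
t_s ≈ 4/(ζω_n) = 0.259 s.

t_s ≈ 0.259 s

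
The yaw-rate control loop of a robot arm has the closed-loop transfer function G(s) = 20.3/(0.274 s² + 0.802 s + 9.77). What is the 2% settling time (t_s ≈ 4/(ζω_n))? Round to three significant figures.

t_s ≈ 2.73 s

Dividing through by 0.274: denominator becomes s² + 2.927 s + 35.66.
So ω_n = √35.66 = 5.97 rad/s and ζ = 2.927/(2·5.97) = 0.245.
t_s ≈ 4/(ζω_n) = 2.73 s.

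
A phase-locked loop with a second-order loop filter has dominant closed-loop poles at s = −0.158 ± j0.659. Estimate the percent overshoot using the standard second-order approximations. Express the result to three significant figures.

With σ = 0.158, ω_d = 0.659: ω_n = √(σ²+ω_d²) = 0.678 rad/s, ζ = σ/ω_n = 0.233.
%OS = 100·exp(−πζ/√(1−ζ²)) = 47.1%.

%OS ≈ 47.1%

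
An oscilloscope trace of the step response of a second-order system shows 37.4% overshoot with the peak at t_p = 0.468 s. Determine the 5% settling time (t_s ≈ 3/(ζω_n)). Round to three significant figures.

t_s ≈ 1.43 s

From the overshoot, ζ = −ln(OS)/√(π²+ln²(OS)) = 0.299.
t_p = π/ω_d ⇒ ω_d = 6.71 rad/s; then ω_n = ω_d/√(1−ζ²) = 7.03 rad/s.
t_s ≈ 3/(ζω_n) = 3/(0.299·7.03) = 1.43 s.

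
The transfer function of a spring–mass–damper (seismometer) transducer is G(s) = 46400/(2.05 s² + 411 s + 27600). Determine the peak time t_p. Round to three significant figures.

Dividing through by 2.05: denominator becomes s² + 200.5 s + 13460.
So ω_n = √13460 = 116 rad/s and ζ = 200.5/(2·116) = 0.864.
ω_d = 116·√(1 − 0.864²) = 58.4 rad/s. t_p = π/ω_d = 0.0538 s.

t_p ≈ 0.0538 s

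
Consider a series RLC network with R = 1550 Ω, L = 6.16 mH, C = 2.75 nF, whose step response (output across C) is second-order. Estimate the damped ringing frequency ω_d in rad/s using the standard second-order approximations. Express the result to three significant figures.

For a series RLC circuit (capacitor voltage as output), ω_n = 1/√(LC) = 1/√(6.16 mH · 2.75 nF) = 243000 rad/s.
ζ = (R/2)·√(C/L) = (1550/2)·√(2.75 nF/6.16 mH) = 0.518.
ω_d = ω_n√(1−ζ²) = 208000 rad/s.

ω_d ≈ 208000 rad/s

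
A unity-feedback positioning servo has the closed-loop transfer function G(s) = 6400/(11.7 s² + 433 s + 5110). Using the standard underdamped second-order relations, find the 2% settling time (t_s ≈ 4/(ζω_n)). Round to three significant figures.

t_s ≈ 0.216 s

Dividing through by 11.7: denominator becomes s² + 37.01 s + 436.8.
So ω_n = √436.8 = 20.9 rad/s and ζ = 37.01/(2·20.9) = 0.885.
t_s ≈ 4/(ζω_n) = 0.216 s.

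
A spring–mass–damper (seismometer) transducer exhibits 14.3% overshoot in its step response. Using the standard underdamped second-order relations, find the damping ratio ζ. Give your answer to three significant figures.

ζ ≈ 0.526

Inverting the overshoot relation: ζ = |ln 0.143|/√(π² + ln²0.143) = 0.526.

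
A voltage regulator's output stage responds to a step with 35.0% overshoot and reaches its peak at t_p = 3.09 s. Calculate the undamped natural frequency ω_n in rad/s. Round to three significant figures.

ω_n ≈ 1.07 rad/s

From the overshoot, ζ = −ln(OS)/√(π²+ln²(OS)) = 0.317.
From t_p = π/ω_d, ω_d = π/3.09 = 1.02 rad/s, so ω_n = ω_d/√(1−ζ²) = 1.07 rad/s.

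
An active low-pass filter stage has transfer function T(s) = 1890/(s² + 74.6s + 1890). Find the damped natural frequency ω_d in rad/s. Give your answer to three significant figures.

ω_n = √1890 = 43.5 rad/s; ζ = 74.6/(2·43.5) = 0.858.
ω_d = 43.5·√(1 − 0.858²) = 22.3 rad/s.

ω_d ≈ 22.3 rad/s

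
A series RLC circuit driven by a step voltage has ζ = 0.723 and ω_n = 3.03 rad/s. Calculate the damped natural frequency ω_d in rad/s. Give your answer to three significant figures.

ω_d ≈ 2.09 rad/s

ω_d = ω_n√(1−ζ²) = 3.03·√0.477 = 2.09 rad/s.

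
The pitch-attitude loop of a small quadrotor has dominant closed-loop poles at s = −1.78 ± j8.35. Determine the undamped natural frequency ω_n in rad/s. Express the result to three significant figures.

ω_n ≈ 8.54 rad/s

The poles are at −σ ± jω_d with σ = 1.78 and ω_d = 8.35, so ω_n = √(σ²+ω_d²) = 8.54 rad/s and ζ = σ/ω_n = 0.208.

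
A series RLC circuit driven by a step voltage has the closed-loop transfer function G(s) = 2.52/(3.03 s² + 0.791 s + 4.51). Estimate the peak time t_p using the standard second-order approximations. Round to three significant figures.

Dividing through by 3.03: denominator becomes s² + 0.2611 s + 1.488.
So ω_n = √1.488 = 1.22 rad/s and ζ = 0.2611/(2·1.22) = 0.107.
ω_d = ω_n√(1−ζ²) = 1.21 rad/s. t_p = π/ω_d = 2.59 s.

t_p ≈ 2.59 s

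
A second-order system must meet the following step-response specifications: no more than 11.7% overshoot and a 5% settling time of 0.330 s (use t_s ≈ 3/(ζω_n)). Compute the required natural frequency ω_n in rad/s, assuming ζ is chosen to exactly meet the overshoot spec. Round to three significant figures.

ζ = −ln(OS)/√(π² + (ln OS)²). With OS = 0.117, ln OS = −2.146 and ζ = 2.146/3.804 = 0.564.
From t_s ≈ 3/(ζω_n): ω_n = 3/(ζ·t_s) = 3/(0.564·0.330) = 16.1 rad/s.

ω_n ≈ 16.1 rad/s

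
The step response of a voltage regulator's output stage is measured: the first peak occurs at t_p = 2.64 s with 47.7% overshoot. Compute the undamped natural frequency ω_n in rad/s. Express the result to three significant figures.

ω_n ≈ 1.22 rad/s

ζ from %OS: ζ = |ln 0.477|/√(π²+ln²0.477) = 0.229.
t_p = π/ω_d ⇒ ω_d = 1.19 rad/s; then ω_n = ω_d/√(1−ζ²) = 1.22 rad/s.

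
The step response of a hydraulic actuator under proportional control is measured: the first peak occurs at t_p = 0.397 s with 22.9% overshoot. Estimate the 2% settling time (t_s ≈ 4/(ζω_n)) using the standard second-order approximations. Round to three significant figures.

t_s ≈ 1.08 s

From the overshoot, ζ = −ln(OS)/√(π²+ln²(OS)) = 0.425.
From t_p = π/ω_d, ω_d = π/0.397 = 7.91 rad/s, so ω_n = ω_d/√(1−ζ²) = 8.74 rad/s.
t_s ≈ 4/(ζω_n) = 4/(0.425·8.74) = 1.08 s.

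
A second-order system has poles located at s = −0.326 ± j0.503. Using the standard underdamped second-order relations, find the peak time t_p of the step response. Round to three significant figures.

t_p = π/ω_d with ω_d = 0.503 (the imaginary part), so t_p = 6.25 s.

t_p ≈ 6.25 s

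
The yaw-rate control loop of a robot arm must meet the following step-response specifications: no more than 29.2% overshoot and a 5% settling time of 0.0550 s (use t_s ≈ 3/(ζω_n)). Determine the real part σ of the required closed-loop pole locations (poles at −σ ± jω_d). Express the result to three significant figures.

σ ≈ 54.5

The settling-time spec alone fixes σ = ζω_n = 3/t_s = 3/0.0550 = 54.5.
(Overshoot then fixes ζ = 0.365 and hence ω_d = σ·√(1−ζ²)/ζ = 139 rad/s.)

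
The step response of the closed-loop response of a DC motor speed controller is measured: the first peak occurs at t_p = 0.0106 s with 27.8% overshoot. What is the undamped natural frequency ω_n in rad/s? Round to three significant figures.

ω_n ≈ 320 rad/s

ζ from %OS: ζ = |ln 0.278|/√(π²+ln²0.278) = 0.377.
From t_p = π/ω_d, ω_d = π/0.0106 = 296 rad/s, so ω_n = ω_d/√(1−ζ²) = 320 rad/s.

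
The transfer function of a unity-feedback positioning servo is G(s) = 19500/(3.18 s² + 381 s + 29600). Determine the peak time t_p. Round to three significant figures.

t_p ≈ 0.0415 s

Dividing through by 3.18: denominator becomes s² + 119.8 s + 9308.
So ω_n = √9308 = 96.5 rad/s and ζ = 119.8/(2·96.5) = 0.621.
ω_d = 96.5·√(1 − 0.621²) = 75.6 rad/s. t_p = π/ω_d = 0.0415 s.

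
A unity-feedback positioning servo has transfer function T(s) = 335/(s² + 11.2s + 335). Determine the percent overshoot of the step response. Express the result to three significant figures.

%OS ≈ 36.4%

ω_n = √335 = 18.3 rad/s; ζ = 11.2/(2·18.3) = 0.306.
%OS = 100·exp(−πζ/√(1−ζ²)) = 36.4%.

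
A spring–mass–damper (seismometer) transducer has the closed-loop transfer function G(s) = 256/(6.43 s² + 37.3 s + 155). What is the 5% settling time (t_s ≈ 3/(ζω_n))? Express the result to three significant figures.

t_s ≈ 1.03 s

Dividing through by 6.43: denominator becomes s² + 5.801 s + 24.11.
So ω_n = √24.11 = 4.91 rad/s and ζ = 5.801/(2·4.91) = 0.591.
t_s ≈ 3/(ζω_n) = 1.03 s.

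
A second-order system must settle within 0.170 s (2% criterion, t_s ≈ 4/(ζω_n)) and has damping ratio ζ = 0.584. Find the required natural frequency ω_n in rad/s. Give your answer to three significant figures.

ω_n ≈ 40.3 rad/s

Rearranging t_s ≈ 4/(ζω_n) gives ω_n = 4/(ζ·t_s) = 4/(0.584 × 0.170) = 40.3 rad/s.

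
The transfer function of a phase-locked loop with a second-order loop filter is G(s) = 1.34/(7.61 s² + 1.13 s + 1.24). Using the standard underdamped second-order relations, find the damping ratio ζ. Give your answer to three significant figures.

Dividing through by 7.61: denominator becomes s² + 0.1485 s + 0.1629.
So ω_n = √0.1629 = 0.404 rad/s and ζ = 0.1485/(2·0.404) = 0.184.

ζ ≈ 0.184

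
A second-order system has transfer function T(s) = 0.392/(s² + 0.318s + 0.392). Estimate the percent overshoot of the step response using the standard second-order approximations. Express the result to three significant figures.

%OS ≈ 43.8%

ω_n = √0.392 = 0.626 rad/s; ζ = 0.318/(2·0.626) = 0.254.
Overshoot: exp(−π·0.254/√(1−0.254²)) = 0.438, i.e. 43.8%.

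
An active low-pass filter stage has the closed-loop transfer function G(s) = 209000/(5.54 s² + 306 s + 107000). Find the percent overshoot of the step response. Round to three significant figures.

%OS ≈ 52.9%

Dividing through by 5.54: denominator becomes s² + 55.23 s + 19310.
So ω_n = √19310 = 139 rad/s and ζ = 55.23/(2·139) = 0.199.
Overshoot: exp(−π·0.199/√(1−0.199²)) = 0.529, i.e. 52.9%.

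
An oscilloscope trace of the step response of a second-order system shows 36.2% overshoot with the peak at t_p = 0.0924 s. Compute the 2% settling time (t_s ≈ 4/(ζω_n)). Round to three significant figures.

t_s ≈ 0.364 s

ζ from %OS: ζ = |ln 0.362|/√(π²+ln²0.362) = 0.308.
t_p = π/ω_d ⇒ ω_d = 34.0 rad/s; then ω_n = ω_d/√(1−ζ²) = 35.7 rad/s.
t_s ≈ 4/(ζω_n) = 4/(0.308·35.7) = 0.364 s.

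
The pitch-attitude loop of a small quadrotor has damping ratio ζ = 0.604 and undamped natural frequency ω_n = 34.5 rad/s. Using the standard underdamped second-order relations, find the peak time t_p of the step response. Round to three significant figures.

t_p ≈ 0.114 s

The damped frequency is ω_d = ω_n√(1−ζ²) = 34.5·√(1−0.365) = 27.5 rad/s.
Peak time t_p = π/ω_d = π/27.5 = 0.114 s.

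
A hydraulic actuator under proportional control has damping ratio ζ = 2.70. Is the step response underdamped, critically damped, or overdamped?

Since ζ = 2.70 > 1, the system is overdamped.

overdamped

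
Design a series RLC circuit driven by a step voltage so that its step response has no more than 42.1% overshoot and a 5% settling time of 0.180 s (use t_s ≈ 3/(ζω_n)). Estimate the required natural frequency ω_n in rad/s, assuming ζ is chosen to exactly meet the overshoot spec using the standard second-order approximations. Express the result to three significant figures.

Inverting the overshoot relation: ζ = |ln 0.421|/√(π² + ln²0.421) = 0.265.
From t_s ≈ 3/(ζω_n): ω_n = 3/(ζ·t_s) = 3/(0.265·0.180) = 62.8 rad/s.

ω_n ≈ 62.8 rad/s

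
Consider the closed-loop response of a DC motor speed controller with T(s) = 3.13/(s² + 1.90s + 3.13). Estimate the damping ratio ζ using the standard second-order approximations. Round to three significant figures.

ζ ≈ 0.537

Matching coefficients with s² + 2ζω_n s + ω_n² gives ω_n² = 3.13 ⇒ ω_n = 1.77 rad/s, and ζ = 1.90/(2ω_n) = 0.537.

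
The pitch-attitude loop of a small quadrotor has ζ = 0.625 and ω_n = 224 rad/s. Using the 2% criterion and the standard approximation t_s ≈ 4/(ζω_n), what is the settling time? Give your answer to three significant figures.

t_s ≈ 4/(ζω_n) = 4/(0.625 × 224) = 0.0286 s.

t_s ≈ 0.0286 s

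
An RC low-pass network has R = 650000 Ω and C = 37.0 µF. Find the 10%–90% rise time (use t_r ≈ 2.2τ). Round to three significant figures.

τ = RC = 650000 × 37.0 µF = 24.0 s.
t_r ≈ 2.2τ = 52.9 s.

t_r ≈ 52.9 s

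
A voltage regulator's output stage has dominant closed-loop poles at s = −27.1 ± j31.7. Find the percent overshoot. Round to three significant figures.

%OS ≈ 6.82%

The poles are at −σ ± jω_d with σ = 27.1 and ω_d = 31.7, so ω_n = √(σ²+ω_d²) = 41.7 rad/s and ζ = σ/ω_n = 0.650.
%OS = 100·exp(−πζ/√(1−ζ²)) = 6.82%.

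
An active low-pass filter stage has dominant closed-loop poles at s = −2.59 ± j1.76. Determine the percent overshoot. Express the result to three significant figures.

With σ = 2.59, ω_d = 1.76: ω_n = √(σ²+ω_d²) = 3.13 rad/s, ζ = σ/ω_n = 0.827.
Overshoot: exp(−π·0.827/√(1−0.827²)) = 0.00982, i.e. 0.982%.

%OS ≈ 0.982%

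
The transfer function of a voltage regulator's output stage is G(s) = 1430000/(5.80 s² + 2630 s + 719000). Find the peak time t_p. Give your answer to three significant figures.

t_p ≈ 0.0117 s

Dividing through by 5.80: denominator becomes s² + 453.4 s + 124000.
So ω_n = √124000 = 352 rad/s and ζ = 453.4/(2·352) = 0.644.
ω_d = 352·√(1 − 0.644²) = 269 rad/s. t_p = π/ω_d = 0.0117 s.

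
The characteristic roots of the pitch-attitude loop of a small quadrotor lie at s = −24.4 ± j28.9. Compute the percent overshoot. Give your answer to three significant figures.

%OS ≈ 7.05%

With σ = 24.4, ω_d = 28.9: ω_n = √(σ²+ω_d²) = 37.8 rad/s, ζ = σ/ω_n = 0.645.
Overshoot: exp(−π·0.645/√(1−0.645²)) = 0.0705, i.e. 7.05%.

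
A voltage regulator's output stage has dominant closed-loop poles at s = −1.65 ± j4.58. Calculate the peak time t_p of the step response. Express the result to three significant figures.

t_p = π/ω_d with ω_d = 4.58 (the imaginary part), so t_p = 0.686 s.

t_p ≈ 0.686 s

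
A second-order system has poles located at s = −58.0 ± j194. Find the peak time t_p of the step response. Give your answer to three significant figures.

t_p ≈ 0.0162 s

t_p = π/ω_d with ω_d = 194 (the imaginary part), so t_p = 0.0162 s.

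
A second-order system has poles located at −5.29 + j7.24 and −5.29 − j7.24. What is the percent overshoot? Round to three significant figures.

%OS ≈ 10.1%

The poles are at −σ ± jω_d with σ = 5.29 and ω_d = 7.24, so ω_n = √(σ²+ω_d²) = 8.97 rad/s and ζ = σ/ω_n = 0.590.
%OS = 100·exp(−πζ/√(1−ζ²)) = 10.1%.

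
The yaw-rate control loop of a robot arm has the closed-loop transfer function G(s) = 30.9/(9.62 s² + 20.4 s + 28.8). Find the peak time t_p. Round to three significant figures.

t_p ≈ 2.30 s

Dividing through by 9.62: denominator becomes s² + 2.121 s + 2.994.
So ω_n = √2.994 = 1.73 rad/s and ζ = 2.121/(2·1.73) = 0.613.
ω_d = ω_n√(1−ζ²) = 1.37 rad/s. t_p = π/ω_d = 2.30 s.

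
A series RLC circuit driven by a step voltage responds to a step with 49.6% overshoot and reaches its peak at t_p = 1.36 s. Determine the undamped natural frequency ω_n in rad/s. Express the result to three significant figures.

ω_n ≈ 2.37 rad/s

The overshoot fixes ζ = −ln(OS)/√(π²+ln²(OS)) = 0.218.
From t_p = π/ω_d, ω_d = π/1.36 = 2.31 rad/s, so ω_n = ω_d/√(1−ζ²) = 2.37 rad/s.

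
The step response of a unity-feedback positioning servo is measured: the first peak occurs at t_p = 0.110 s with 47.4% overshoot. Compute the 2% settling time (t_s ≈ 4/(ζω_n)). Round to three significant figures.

From the overshoot, ζ = −ln(OS)/√(π²+ln²(OS)) = 0.231.
From t_p = π/ω_d, ω_d = π/0.110 = 28.6 rad/s, so ω_n = ω_d/√(1−ζ²) = 29.4 rad/s.
t_s ≈ 4/(ζω_n) = 4/(0.231·29.4) = 0.589 s.

t_s ≈ 0.589 s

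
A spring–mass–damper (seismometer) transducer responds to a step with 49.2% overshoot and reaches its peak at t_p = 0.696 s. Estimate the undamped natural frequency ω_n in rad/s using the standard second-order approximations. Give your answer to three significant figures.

ζ from %OS: ζ = |ln 0.492|/√(π²+ln²0.492) = 0.220.
t_p = π/ω_d ⇒ ω_d = 4.51 rad/s; then ω_n = ω_d/√(1−ζ²) = 4.63 rad/s.

ω_n ≈ 4.63 rad/s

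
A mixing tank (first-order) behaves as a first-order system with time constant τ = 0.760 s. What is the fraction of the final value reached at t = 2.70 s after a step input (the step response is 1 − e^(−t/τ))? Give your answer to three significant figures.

y/y_∞ ≈ 0.971

y(t)/y_∞ = 1 − e^(−t/τ) = 1 − e^(−2.70/0.760) = 1 − e^(−3.55) = 0.971.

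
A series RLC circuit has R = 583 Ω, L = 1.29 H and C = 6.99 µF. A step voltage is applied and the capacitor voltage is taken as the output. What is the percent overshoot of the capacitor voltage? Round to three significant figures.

%OS ≈ 5.49%

For a series RLC circuit (capacitor voltage as output), ω_n = 1/√(LC) = 1/√(1.29 H · 6.99 µF) = 333 rad/s.
ζ = (R/2)·√(C/L) = (583/2)·√(6.99 µF/1.29 H) = 0.679.
%OS = 100 e^{−πζ/√(1−ζ²)} with ζ = 0.679 gives 5.49%.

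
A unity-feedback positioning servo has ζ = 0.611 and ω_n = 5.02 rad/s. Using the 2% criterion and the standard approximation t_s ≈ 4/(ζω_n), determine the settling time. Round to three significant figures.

t_s ≈ 4/(ζω_n) = 4/(0.611 × 5.02) = 1.30 s.

t_s ≈ 1.30 s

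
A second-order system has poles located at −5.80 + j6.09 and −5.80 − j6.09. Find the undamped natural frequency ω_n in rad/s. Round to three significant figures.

The poles are at −σ ± jω_d with σ = 5.80 and ω_d = 6.09, so ω_n = √(σ²+ω_d²) = 8.41 rad/s and ζ = σ/ω_n = 0.690.

ω_n ≈ 8.41 rad/s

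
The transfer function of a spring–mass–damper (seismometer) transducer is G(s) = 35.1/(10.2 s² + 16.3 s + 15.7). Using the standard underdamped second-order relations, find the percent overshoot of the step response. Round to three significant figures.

%OS ≈ 7.10%

Dividing through by 10.2: denominator becomes s² + 1.598 s + 1.539.
So ω_n = √1.539 = 1.24 rad/s and ζ = 1.598/(2·1.24) = 0.644.
%OS = 100 e^{−πζ/√(1−ζ²)} with ζ = 0.644 gives 7.10%.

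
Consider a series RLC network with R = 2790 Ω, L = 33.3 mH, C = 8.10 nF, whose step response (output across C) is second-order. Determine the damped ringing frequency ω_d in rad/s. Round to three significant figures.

For a series RLC circuit (capacitor voltage as output), ω_n = 1/√(LC) = 1/√(33.3 mH · 8.10 nF) = 60900 rad/s.
ζ = (R/2)·√(C/L) = (2790/2)·√(8.10 nF/33.3 mH) = 0.688.
ω_d = 60900·√(1 − 0.688²) = 44200 rad/s.

ω_d ≈ 44200 rad/s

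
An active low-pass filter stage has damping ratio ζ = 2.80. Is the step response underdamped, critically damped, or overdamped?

Since ζ = 2.80 > 1, the system is overdamped.

overdamped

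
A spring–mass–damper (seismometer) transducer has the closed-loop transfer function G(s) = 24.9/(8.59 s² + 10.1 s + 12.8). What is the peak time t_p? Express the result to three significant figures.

t_p ≈ 2.94 s

Dividing through by 8.59: denominator becomes s² + 1.176 s + 1.490.
So ω_n = √1.490 = 1.22 rad/s and ζ = 1.176/(2·1.22) = 0.482.
ω_d = 1.22·√(1 − 0.482²) = 1.07 rad/s. t_p = π/ω_d = 2.94 s.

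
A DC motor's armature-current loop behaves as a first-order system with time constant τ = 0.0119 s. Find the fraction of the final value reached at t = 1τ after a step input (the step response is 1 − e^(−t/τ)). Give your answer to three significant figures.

y(t)/y_∞ = 1 − e^(−t/τ) = 1 − e^(−1) = 1 − e^(−1.00) = 0.632.

y/y_∞ ≈ 0.632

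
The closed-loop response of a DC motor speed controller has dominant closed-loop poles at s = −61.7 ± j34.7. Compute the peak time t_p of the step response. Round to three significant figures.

t_p = π/ω_d with ω_d = 34.7 (the imaginary part), so t_p = 0.0905 s.

t_p ≈ 0.0905 s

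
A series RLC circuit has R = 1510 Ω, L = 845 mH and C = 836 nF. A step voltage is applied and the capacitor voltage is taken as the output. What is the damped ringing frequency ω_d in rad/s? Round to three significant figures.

ω_d ≈ 786 rad/s

For a series RLC circuit (capacitor voltage as output), ω_n = 1/√(LC) = 1/√(845 mH · 836 nF) = 1190 rad/s.
ζ = (R/2)·√(C/L) = (1510/2)·√(836 nF/845 mH) = 0.751.
The damped frequency ω_d = ω_n√(1−ζ²) = 786 rad/s.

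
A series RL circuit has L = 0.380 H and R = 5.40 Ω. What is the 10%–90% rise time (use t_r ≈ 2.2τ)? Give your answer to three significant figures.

τ = L/R = 0.380/5.40 = 0.0704 s.
t_r ≈ 2.2τ = 0.155 s.

t_r ≈ 0.155 s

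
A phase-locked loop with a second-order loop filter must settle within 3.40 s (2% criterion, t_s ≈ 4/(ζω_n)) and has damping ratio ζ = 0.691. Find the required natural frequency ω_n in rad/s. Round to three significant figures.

ω_n ≈ 1.70 rad/s

Rearranging t_s ≈ 4/(ζω_n) gives ω_n = 4/(ζ·t_s) = 4/(0.691 × 3.40) = 1.70 rad/s.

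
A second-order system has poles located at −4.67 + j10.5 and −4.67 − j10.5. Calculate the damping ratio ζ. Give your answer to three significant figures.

With σ = 4.67, ω_d = 10.5: ω_n = √(σ²+ω_d²) = 11.5 rad/s, ζ = σ/ω_n = 0.406.

ζ ≈ 0.406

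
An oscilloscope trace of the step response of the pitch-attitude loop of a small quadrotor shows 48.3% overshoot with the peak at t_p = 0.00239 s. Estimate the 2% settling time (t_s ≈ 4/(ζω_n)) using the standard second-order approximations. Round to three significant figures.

t_s ≈ 0.0131 s

From the overshoot, ζ = −ln(OS)/√(π²+ln²(OS)) = 0.226.
From t_p = π/ω_d, ω_d = π/0.00239 = 1310 rad/s, so ω_n = ω_d/√(1−ζ²) = 1350 rad/s.
t_s ≈ 4/(ζω_n) = 4/(0.226·1350) = 0.0131 s.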